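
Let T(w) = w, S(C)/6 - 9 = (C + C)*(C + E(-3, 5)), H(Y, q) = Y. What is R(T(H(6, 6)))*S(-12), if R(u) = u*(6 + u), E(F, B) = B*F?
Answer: 283824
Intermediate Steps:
S(C) = 54 + 12*C*(-15 + C) (S(C) = 54 + 6*((C + C)*(C + 5*(-3))) = 54 + 6*((2*C)*(C - 15)) = 54 + 6*((2*C)*(-15 + C)) = 54 + 6*(2*C*(-15 + C)) = 54 + 12*C*(-15 + C))
R(T(H(6, 6)))*S(-12) = (6*(6 + 6))*(54 - 180*(-12) + 12*(-12)²) = (6*12)*(54 + 2160 + 12*144) = 72*(54 + 2160 + 1728) = 72*3942 = 283824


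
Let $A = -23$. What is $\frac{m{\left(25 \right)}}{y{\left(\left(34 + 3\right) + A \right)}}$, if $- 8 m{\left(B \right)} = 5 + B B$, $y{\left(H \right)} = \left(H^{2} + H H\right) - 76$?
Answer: $- \frac{315}{1264} \approx -0.24921$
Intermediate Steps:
$y{\left(H \right)} = -76 + 2 H^{2}$ ($y{\left(H \right)} = \left(H^{2} + H^{2}\right) - 76 = 2 H^{2} - 76 = -76 + 2 H^{2}$)
$m{\left(B \right)} = - \frac{5}{8} - \frac{B^{2}}{8}$ ($m{\left(B \right)} = - \frac{5 + B B}{8} = - \frac{5 + B^{2}}{8} = - \frac{5}{8} - \frac{B^{2}}{8}$)
$\frac{m{\left(25 \right)}}{y{\left(\left(34 + 3\right) + A \right)}} = \frac{- \frac{5}{8} - \frac{25^{2}}{8}}{-76 + 2 \left(\left(34 + 3\right) - 23\right)^{2}} = \frac{- \frac{5}{8} - \frac{625}{8}}{-76 + 2 \left(37 - 23\right)^{2}} = \frac{- \frac{5}{8} - \frac{625}{8}}{-76 + 2 \cdot 14^{2}} = - \frac{315}{4 \left(-76 + 2 \cdot 196\right)} = - \frac{315}{4 \left(-76 + 392\right)} = - \frac{315}{4 \cdot 316} = \left(- \frac{315}{4}\right) \frac{1}{316} = - \frac{315}{1264}$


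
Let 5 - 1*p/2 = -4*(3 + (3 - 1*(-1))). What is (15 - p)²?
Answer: 2601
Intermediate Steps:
p = 66 (p = 10 - (-8)*(3 + (3 - 1*(-1))) = 10 - (-8)*(3 + (3 + 1)) = 10 - (-8)*(3 + 4) = 10 - (-8)*7 = 10 - 2*(-28) = 10 + 56 = 66)
(15 - p)² = (15 - 1*66)² = (15 - 66)² = (-51)² = 2601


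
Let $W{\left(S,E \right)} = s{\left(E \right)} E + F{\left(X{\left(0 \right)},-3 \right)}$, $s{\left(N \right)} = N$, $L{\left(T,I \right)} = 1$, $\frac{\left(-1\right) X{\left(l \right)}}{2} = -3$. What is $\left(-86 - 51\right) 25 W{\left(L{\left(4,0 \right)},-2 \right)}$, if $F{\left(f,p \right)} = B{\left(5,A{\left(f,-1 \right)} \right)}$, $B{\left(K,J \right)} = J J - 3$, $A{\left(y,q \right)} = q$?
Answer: $-6850$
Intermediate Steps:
$X{\left(l \right)} = 6$ ($X{\left(l \right)} = \left(-2\right) \left(-3\right) = 6$)
$B{\left(K,J \right)} = -3 + J^{2}$ ($B{\left(K,J \right)} = J^{2} - 3 = -3 + J^{2}$)
$F{\left(f,p \right)} = -2$ ($F{\left(f,p \right)} = -3 + \left(-1\right)^{2} = -3 + 1 = -2$)
$W{\left(S,E \right)} = -2 + E^{2}$ ($W{\left(S,E \right)} = E E - 2 = E^{2} - 2 = -2 + E^{2}$)
$\left(-86 - 51\right) 25 W{\left(L{\left(4,0 \right)},-2 \right)} = \left(-86 - 51\right) 25 \left(-2 + \left(-2\right)^{2}\right) = - 137 \cdot 25 \left(-2 + 4\right) = - 137 \cdot 25 \cdot 2 = \left(-137\right) 50 = -6850$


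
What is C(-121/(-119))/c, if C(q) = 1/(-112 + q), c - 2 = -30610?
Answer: 119/404239856 ≈ 2.9438e-7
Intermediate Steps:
c = -30608 (c = 2 - 30610 = -30608)
C(-121/(-119))/c = 1/(-112 - 121/(-119)*(-30608)) = -1/30608/(-112 - 121*(-1/119)) = -1/30608/(-112 + 121/119) = -1/30608/(-13207/119) = -119/13207*(-1/30608) = 119/404239856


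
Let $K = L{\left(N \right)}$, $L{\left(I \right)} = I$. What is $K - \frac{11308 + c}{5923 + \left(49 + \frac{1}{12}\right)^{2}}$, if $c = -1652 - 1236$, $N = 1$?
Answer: $- \frac{12647}{1199833} \approx -0.010541$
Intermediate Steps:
$c = -2888$ ($c = -1652 - 1236 = -2888$)
$K = 1$
$K - \frac{11308 + c}{5923 + \left(49 + \frac{1}{12}\right)^{2}} = 1 - \frac{11308 - 2888}{5923 + \left(49 + \frac{1}{12}\right)^{2}} = 1 - \frac{8420}{5923 + \left(49 + \frac{1}{12}\right)^{2}} = 1 - \frac{8420}{5923 + \left(\frac{589}{12}\right)^{2}} = 1 - \frac{8420}{5923 + \frac{346921}{144}} = 1 - \frac{8420}{\frac{1199833}{144}} = 1 - 8420 \cdot \frac{144}{1199833} = 1 - \frac{1212480}{1199833} = - \frac{12647}{1199833}$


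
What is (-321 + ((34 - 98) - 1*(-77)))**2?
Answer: 94864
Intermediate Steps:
(-321 + ((34 - 98) - 1*(-77)))**2 = (-321 + (-64 + 77))**2 = (-321 + 13)**2 = (-308)**2 = 94864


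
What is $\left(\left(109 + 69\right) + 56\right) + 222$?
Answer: $456$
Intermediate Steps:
$\left(\left(109 + 69\right) + 56\right) + 222 = \left(178 + 56\right) + 222 = 234 + 222 = 456$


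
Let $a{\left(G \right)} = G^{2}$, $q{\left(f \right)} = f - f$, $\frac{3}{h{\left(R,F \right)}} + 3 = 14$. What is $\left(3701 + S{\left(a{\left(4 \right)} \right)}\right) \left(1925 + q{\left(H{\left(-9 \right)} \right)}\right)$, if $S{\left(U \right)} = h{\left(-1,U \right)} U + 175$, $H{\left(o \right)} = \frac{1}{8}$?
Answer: $7469700$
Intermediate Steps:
$H{\left(o \right)} = \frac{1}{8}$
$h{\left(R,F \right)} = \frac{3}{11}$ ($h{\left(R,F \right)} = \frac{3}{-3 + 14} = \frac{3}{11}$)
$q{\left(f \right)} = 0$
$S{\left(U \right)} = 175 + \frac{3 U}{11}$ ($S{\left(U \right)} = \frac{3 U}{11} + 175 = 175 + \frac{3 U}{11}$)
$\left(3701 + S{\left(a{\left(4 \right)} \right)}\right) \left(1925 + q{\left(H{\left(-9 \right)} \right)}\right) = \left(3701 + \left(175 + \frac{3 \cdot 4^{2}}{11}\right)\right) \left(1925 + 0\right) = \left(3701 + \left(175 + \frac{3}{11} \cdot 16\right)\right) 1925 = \left(3701 + \left(175 + \frac{48}{11}\right)\right) 1925 = \left(3701 + \frac{1973}{11}\right) 1925 = \frac{42684}{11} \cdot 1925 = 7469700$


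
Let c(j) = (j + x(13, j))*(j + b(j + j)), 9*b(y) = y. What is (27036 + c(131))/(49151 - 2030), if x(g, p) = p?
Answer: 620866/424089 ≈ 1.4640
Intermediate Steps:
b(y) = y/9
c(j) = 22*j**2/9 (c(j) = (j + j)*(j + (j + j)/9) = (2*j)*(j + (2*j)/9) = (2*j)*(j + 2*j/9) = (2*j)*(11*j/9) = 22*j**2/9)
(27036 + c(131))/(49151 - 2030) = (27036 + (22/9)*131**2)/(49151 - 2030) = (27036 + (22/9)*17161)/47121 = (27036 + 377542/9)*(1/47121) = (620866/9)*(1/47121) = 620866/424089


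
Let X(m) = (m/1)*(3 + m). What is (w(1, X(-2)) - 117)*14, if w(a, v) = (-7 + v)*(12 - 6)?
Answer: -2394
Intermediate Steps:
X(m) = m*(3 + m) (X(m) = (m*1)*(3 + m) = m*(3 + m))
w(a, v) = -42 + 6*v (w(a, v) = (-7 + v)*6 = -42 + 6*v)
(w(1, X(-2)) - 117)*14 = ((-42 + 6*(-2*(3 - 2))) - 117)*14 = ((-42 + 6*(-2*1)) - 117)*14 = ((-42 + 6*(-2)) - 117)*14 = ((-42 - 12) - 117)*14 = (-54 - 117)*14 = -171*14 = -2394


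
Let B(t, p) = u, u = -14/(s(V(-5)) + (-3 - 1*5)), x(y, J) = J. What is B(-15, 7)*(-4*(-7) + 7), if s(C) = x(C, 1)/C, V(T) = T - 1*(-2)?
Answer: 294/5 ≈ 58.800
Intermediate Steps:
V(T) = 2 + T (V(T) = T + 2 = 2 + T)
s(C) = 1/C
u = 42/25 (u = -14/(1/(2 - 5) + (-3 - 1*5)) = -14/(1/(-3) + (-3 - 5)) = -14/(-1/3 - 8) = -14/(-25/3) = -14*(-3/25) = 42/25 ≈ 1.6800)
B(t, p) = 42/25
B(-15, 7)*(-4*(-7) + 7) = 42*(-4*(-7) + 7)/25 = 42*(28 + 7)/25 = (42/25)*35 = 294/5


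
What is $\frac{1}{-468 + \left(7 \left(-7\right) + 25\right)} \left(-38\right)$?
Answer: $\frac{19}{246} \approx 0.077236$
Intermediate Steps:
$\frac{1}{-468 + \left(7 \left(-7\right) + 25\right)} \left(-38\right) = \frac{1}{-468 + \left(-49 + 25\right)} \left(-38\right) = \frac{1}{-468 - 24} \left(-38\right) = \frac{1}{-492} \left(-38\right) = \left(- \frac{1}{492}\right) \left(-38\right) = \frac{19}{246}$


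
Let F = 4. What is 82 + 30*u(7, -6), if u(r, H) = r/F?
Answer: 269/2 ≈ 134.50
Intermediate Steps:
u(r, H) = r/4
82 + 30*u(7, -6) = 82 + 30*((¼)*7) = 82 + 30*(7/4) = 82 + 105/2 = 269/2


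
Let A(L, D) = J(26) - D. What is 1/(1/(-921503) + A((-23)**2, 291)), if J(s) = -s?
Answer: -921503/292116452 ≈ -0.0031546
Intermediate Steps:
A(L, D) = -26 - D (A(L, D) = -1*26 - D = -26 - D)
1/(1/(-921503) + A((-23)**2, 291)) = 1/(1/(-921503) + (-26 - 1*291)) = 1/(-1/921503 + (-26 - 291)) = 1/(-1/921503 - 317) = 1/(-292116452/921503) = -921503/292116452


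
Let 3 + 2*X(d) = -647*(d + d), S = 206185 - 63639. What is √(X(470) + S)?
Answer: 3*I*√71798/2 ≈ 401.93*I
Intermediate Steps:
S = 142546
X(d) = -3/2 - 647*d (X(d) = -3/2 + (-647*(d + d))/2 = -3/2 + (-1294*d)/2 = -3/2 - 647*d)
√(X(470) + S) = √((-3/2 - 647*470) + 142546) = √((-3/2 - 304090) + 142546) = √(-608183/2 + 142546) = √(-323091/2) = 3*I*√71798/2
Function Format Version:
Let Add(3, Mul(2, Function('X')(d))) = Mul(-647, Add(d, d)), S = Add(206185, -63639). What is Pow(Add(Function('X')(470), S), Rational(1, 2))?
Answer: Mul(Rational(3, 2), I, Pow(71798, Rational(1, 2))) ≈ Mul(401.93, I)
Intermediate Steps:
S = 142546
Function('X')(d) = Add(Rational(-3, 2), Mul(-647, d)) (Function('X')(d) = Add(Rational(-3, 2), Mul(Rational(1, 2), Mul(-647, Add(d, d)))) = Add(Rational(-3, 2), Mul(Rational(1, 2), Mul(-647, Mul(2, d)))) = Add(Rational(-3, 2), Mul(Rational(1, 2), Mul(-1294, d))) = Add(Rational(-3, 2), Mul(-647, d)))
Pow(Add(Function('X')(470), S), Rational(1, 2)) = Pow(Add(Add(Rational(-3, 2), Mul(-647, 470)), 142546), Rational(1, 2)) = Pow(Add(Add(Rational(-3, 2), -304090), 142546), Rational(1, 2)) = Pow(Add(Rational(-608183, 2), 142546), Rational(1, 2)) = Pow(Rational(-323091, 2), Rational(1, 2)) = Mul(Rational(3, 2), I, Pow(71798, Rational(1, 2)))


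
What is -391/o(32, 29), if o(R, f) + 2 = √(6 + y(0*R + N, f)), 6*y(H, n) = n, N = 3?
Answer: -4692/41 - 391*√390/41 ≈ -302.77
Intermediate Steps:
y(H, n) = n/6
o(R, f) = -2 + √(6 + f/6)
-391/o(32, 29) = -391/(-2 + √(216 + 6*29)/6) = -391/(-2 + √(216 + 174)/6) = -391/(-2 + √390/6)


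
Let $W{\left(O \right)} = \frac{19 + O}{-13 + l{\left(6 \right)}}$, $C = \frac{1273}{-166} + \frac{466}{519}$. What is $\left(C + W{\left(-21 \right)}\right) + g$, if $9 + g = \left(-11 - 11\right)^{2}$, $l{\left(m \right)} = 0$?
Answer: $\frac{524589955}{1120002} \approx 468.38$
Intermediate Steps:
$g = 475$ ($g = -9 + \left(-11 - 11\right)^{2} = -9 + \left(-22\right)^{2} = -9 + 484 = 475$)
$C = - \frac{583331}{86154}$ ($C = 1273 \left(- \frac{1}{166}\right) + 466 \cdot \frac{1}{519} = - \frac{1273}{166} + \frac{466}{519} = - \frac{583331}{86154} \approx -6.7708$)
$W{\left(O \right)} = - \frac{19}{13} - \frac{O}{13}$ ($W{\left(O \right)} = \frac{19 + O}{-13 + 0} = \frac{19 + O}{-13} = \left(19 + O\right) \left(- \frac{1}{13}\right) = - \frac{19}{13} - \frac{O}{13}$)
$\left(C + W{\left(-21 \right)}\right) + g = \left(- \frac{583331}{86154} - - \frac{2}{13}\right) + 475 = \left(- \frac{583331}{86154} + \left(- \frac{19}{13} + \frac{21}{13}\right)\right) + 475 = \left(- \frac{583331}{86154} + \frac{2}{13}\right) + 475 = - \frac{7410995}{1120002} + 475 = \frac{524589955}{1120002}$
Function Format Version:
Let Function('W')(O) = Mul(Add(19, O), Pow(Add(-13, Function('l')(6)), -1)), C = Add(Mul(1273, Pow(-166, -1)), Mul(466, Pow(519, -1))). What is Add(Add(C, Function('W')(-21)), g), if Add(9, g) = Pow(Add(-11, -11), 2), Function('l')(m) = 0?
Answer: Rational(524589955, 1120002) ≈ 468.38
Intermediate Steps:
g = 475 (g = Add(-9, Pow(Add(-11, -11), 2)) = Add(-9, Pow(-22, 2)) = Add(-9, 484) = 475)
C = Rational(-583331, 86154) (C = Add(Mul(1273, Rational(-1, 166)), Mul(466, Rational(1, 519))) = Add(Rational(-1273, 166), Rational(466, 519)) = Rational(-583331, 86154) ≈ -6.7708)
Function('W')(O) = Add(Rational(-19, 13), Mul(Rational(-1, 13), O)) (Function('W')(O) = Mul(Add(19, O), Pow(Add(-13, 0), -1)) = Mul(Add(19, O), Pow(-13, -1)) = Mul(Add(19, O), Rational(-1, 13)) = Add(Rational(-19, 13), Mul(Rational(-1, 13), O)))
Add(Add(C, Function('W')(-21)), g) = Add(Add(Rational(-583331, 86154), Add(Rational(-19, 13), Mul(Rational(-1, 13), -21))), 475) = Add(Add(Rational(-583331, 86154), Add(Rational(-19, 13), Rational(21, 13))), 475) = Add(Add(Rational(-583331, 86154), Rational(2, 13)), 475) = Add(Rational(-7410995, 1120002), 475) = Rational(524589955, 1120002)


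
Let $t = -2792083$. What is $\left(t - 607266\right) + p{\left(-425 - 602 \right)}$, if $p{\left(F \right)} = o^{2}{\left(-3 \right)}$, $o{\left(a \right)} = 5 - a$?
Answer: $-3399285$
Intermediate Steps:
$p{\left(F \right)} = 64$ ($p{\left(F \right)} = \left(5 - -3\right)^{2} = \left(5 + 3\right)^{2} = 8^{2} = 64$)
$\left(t - 607266\right) + p{\left(-425 - 602 \right)} = \left(-2792083 - 607266\right) + 64 = -3399349 + 64 = -3399285$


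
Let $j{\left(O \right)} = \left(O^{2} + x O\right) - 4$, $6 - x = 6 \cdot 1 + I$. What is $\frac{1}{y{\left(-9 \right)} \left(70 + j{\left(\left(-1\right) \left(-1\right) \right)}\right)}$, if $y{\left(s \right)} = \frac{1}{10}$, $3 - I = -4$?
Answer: $\frac{1}{6} \approx 0.16667$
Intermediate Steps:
$I = 7$ ($I = 3 - -4 = 3 + 4 = 7$)
$x = -7$ ($x = 6 - \left(6 \cdot 1 + 7\right) = 6 - \left(6 + 7\right) = 6 - 13 = -7$)
$y{\left(s \right)} = \frac{1}{10}$
$j{\left(O \right)} = -4 + O^{2} - 7 O$ ($j{\left(O \right)} = \left(O^{2} - 7 O\right) - 4 = -4 + O^{2} - 7 O$)
$\frac{1}{y{\left(-9 \right)} \left(70 + j{\left(\left(-1\right) \left(-1\right) \right)}\right)} = \frac{1}{\frac{1}{10} \left(70 - \left(4 - 1 + 7 \left(-1\right) \left(-1\right)\right)\right)} = \frac{1}{\frac{1}{10} \left(70 - \left(11 - 1\right)\right)} = \frac{1}{\frac{1}{10} \left(70 - 10\right)} = \frac{1}{\frac{1}{10} \cdot 60} = \frac{1}{6}$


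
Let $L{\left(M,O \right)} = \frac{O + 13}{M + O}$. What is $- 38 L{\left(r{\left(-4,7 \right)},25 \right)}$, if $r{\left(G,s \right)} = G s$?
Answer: $\frac{1444}{3} \approx 481.33$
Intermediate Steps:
$L{\left(M,O \right)} = \frac{13 + O}{M + O}$
$- 38 L{\left(r{\left(-4,7 \right)},25 \right)} = - 38 \frac{13 + 25}{\left(-4\right) 7 + 25} = - 38 \frac{1}{-28 + 25} \cdot 38 = - 38 \frac{1}{-3} \cdot 38 = - 38 \left(\left(- \frac{1}{3}\right) 38\right) = \left(-38\right) \left(- \frac{38}{3}\right) = \frac{1444}{3}$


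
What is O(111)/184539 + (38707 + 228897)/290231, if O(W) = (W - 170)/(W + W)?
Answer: 10963092027803/11890084348998 ≈ 0.92204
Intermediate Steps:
O(W) = (-170 + W)/(2*W) (O(W) = (-170 + W)/((2*W)) = (-170 + W)*(1/(2*W)) = (-170 + W)/(2*W))
O(111)/184539 + (38707 + 228897)/290231 = ((½)*(-170 + 111)/111)/184539 + (38707 + 228897)/290231 = ((½)*(1/111)*(-59))*(1/184539) + 267604*(1/290231) = -59/222*1/184539 + 267604/290231 = -59/40967658 + 267604/290231 = 10963092027803/11890084348998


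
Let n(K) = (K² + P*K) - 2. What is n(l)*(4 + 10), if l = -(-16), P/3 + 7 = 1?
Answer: -476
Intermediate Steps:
P = -18 (P = -21 + 3*1 = -21 + 3 = -18)
l = 16 (l = -4*(-4) = 16)
n(K) = -2 + K² - 18*K (n(K) = (K² - 18*K) - 2 = -2 + K² - 18*K)
n(l)*(4 + 10) = (-2 + 16² - 18*16)*(4 + 10) = (-2 + 256 - 288)*14 = -34*14 = -476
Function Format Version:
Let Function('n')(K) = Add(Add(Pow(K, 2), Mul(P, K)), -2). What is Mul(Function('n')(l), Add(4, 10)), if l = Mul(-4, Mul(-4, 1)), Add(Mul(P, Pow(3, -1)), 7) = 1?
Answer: -476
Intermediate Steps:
P = -18 (P = Add(-21, Mul(3, 1)) = Add(-21, 3) = -18)
l = 16 (l = Mul(-4, -4) = 16)
Function('n')(K) = Add(-2, Pow(K, 2), Mul(-18, K)) (Function('n')(K) = Add(Add(Pow(K, 2), Mul(-18, K)), -2) = Add(-2, Pow(K, 2), Mul(-18, K)))
Mul(Function('n')(l), Add(4, 10)) = Mul(Add(-2, Pow(16, 2), Mul(-18, 16)), Add(4, 10)) = Mul(Add(-2, 256, -288), 14) = Mul(-34, 14) = -476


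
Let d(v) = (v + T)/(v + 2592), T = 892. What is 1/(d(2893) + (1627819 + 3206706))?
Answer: 1097/5303474682 ≈ 2.0685e-7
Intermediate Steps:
d(v) = (892 + v)/(2592 + v) (d(v) = (v + 892)/(v + 2592) = (892 + v)/(2592 + v))
1/(d(2893) + (1627819 + 3206706)) = 1/((892 + 2893)/(2592 + 2893) + (1627819 + 3206706)) = 1/(3785/5485 + 4834525) = 1/((1/5485)*3785 + 4834525) = 1/(757/1097 + 4834525) = 1/(5303474682/1097) = 1097/5303474682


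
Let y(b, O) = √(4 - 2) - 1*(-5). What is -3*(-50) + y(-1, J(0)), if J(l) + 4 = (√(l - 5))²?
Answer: 155 + √2 ≈ 156.41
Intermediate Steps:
J(l) = -9 + l (J(l) = -4 + (√(l - 5))² = -4 + (√(-5 + l))² = -4 + (-5 + l) = -9 + l)
y(b, O) = 5 + √2 (y(b, O) = √2 + 5 = 5 + √2)
-3*(-50) + y(-1, J(0)) = -3*(-50) + (5 + √2) = 150 + (5 + √2) = 155 + √2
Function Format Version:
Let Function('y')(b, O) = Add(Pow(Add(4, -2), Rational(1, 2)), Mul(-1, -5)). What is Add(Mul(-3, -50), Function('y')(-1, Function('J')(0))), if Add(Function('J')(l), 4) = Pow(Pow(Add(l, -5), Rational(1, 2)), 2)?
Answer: Add(155, Pow(2, Rational(1, 2))) ≈ 156.41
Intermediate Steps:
Function('J')(l) = Add(-9, l) (Function('J')(l) = Add(-4, Pow(Pow(Add(l, -5), Rational(1, 2)), 2)) = Add(-4, Pow(Pow(Add(-5, l), Rational(1, 2)), 2)) = Add(-4, Add(-5, l)) = Add(-9, l))
Function('y')(b, O) = Add(5, Pow(2, Rational(1, 2))) (Function('y')(b, O) = Add(Pow(2, Rational(1, 2)), 5) = Add(5, Pow(2, Rational(1, 2))))
Add(Mul(-3, -50), Function('y')(-1, Function('J')(0))) = Add(Mul(-3, -50), Add(5, Pow(2, Rational(1, 2)))) = Add(150, Add(5, Pow(2, Rational(1, 2)))) = Add(155, Pow(2, Rational(1, 2)))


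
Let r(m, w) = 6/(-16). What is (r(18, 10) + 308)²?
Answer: 6056521/64 ≈ 94633.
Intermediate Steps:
r(m, w) = -3/8 (r(m, w) = 6*(-1/16) = -3/8)
(r(18, 10) + 308)² = (-3/8 + 308)² = (2461/8)² = 6056521/64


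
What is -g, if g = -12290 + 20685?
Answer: -8395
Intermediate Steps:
g = 8395
-g = -1*8395 = -8395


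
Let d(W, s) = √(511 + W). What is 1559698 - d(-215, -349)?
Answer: 1559698 - 2*√74 ≈ 1.5597e+6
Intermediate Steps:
1559698 - d(-215, -349) = 1559698 - √(511 - 215) = 1559698 - √296 = 1559698 - 2*√74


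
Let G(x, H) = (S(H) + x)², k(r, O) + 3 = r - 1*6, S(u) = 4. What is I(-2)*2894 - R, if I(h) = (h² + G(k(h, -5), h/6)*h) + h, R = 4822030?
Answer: -5099854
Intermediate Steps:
k(r, O) = -9 + r (k(r, O) = -3 + (r - 1*6) = -3 + (r - 6) = -3 + (-6 + r) = -9 + r)
G(x, H) = (4 + x)²
I(h) = h + h² + h*(-5 + h)² (I(h) = (h² + (4 + (-9 + h))²*h) + h = (h² + (-5 + h)²*h) + h = (h² + h*(-5 + h)²) + h = h + h² + h*(-5 + h)²)
I(-2)*2894 - R = -2*(1 - 2 + (-5 - 2)²)*2894 - 1*4822030 = -2*(1 - 2 + (-7)²)*2894 - 4822030 = -2*(1 - 2 + 49)*2894 - 4822030 = -2*48*2894 - 4822030 = -96*2894 - 4822030 = -277824 - 4822030 = -5099854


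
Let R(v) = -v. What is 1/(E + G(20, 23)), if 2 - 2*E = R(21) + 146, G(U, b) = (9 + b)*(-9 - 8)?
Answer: -2/1211 ≈ -0.0016515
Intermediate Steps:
G(U, b) = -153 - 17*b (G(U, b) = (9 + b)*(-17) = -153 - 17*b)
E = -123/2 (E = 1 - (-1*21 + 146)/2 = 1 - (-21 + 146)/2 = 1 - ½*125 = 1 - 125/2 = -123/2 ≈ -61.500)
1/(E + G(20, 23)) = 1/(-123/2 + (-153 - 17*23)) = 1/(-123/2 + (-153 - 391)) = 1/(-123/2 - 544) = 1/(-1211/2) = -2/1211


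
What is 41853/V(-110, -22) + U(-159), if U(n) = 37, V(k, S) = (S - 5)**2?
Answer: 22942/243 ≈ 94.411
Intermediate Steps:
V(k, S) = (-5 + S)**2
41853/V(-110, -22) + U(-159) = 41853/((-5 - 22)**2) + 37 = 41853/((-27)**2) + 37 = 41853/729 + 37 = 41853*(1/729) + 37 = 13951/243 + 37 = 22942/243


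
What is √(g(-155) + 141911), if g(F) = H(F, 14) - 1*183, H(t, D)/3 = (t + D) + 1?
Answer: 2*√35327 ≈ 375.91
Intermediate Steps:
H(t, D) = 3 + 3*D + 3*t (H(t, D) = 3*((t + D) + 1) = 3*((D + t) + 1) = 3*(1 + D + t) = 3 + 3*D + 3*t)
g(F) = -138 + 3*F (g(F) = (3 + 3*14 + 3*F) - 1*183 = (3 + 42 + 3*F) - 183 = (45 + 3*F) - 183 = -138 + 3*F)
√(g(-155) + 141911) = √((-138 + 3*(-155)) + 141911) = √((-138 - 465) + 141911) = √(-603 + 141911) = √141308 = 2*√35327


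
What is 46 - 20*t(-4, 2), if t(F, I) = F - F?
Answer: 46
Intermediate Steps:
t(F, I) = 0
46 - 20*t(-4, 2) = 46 - 20*0 = 46 + 0 = 46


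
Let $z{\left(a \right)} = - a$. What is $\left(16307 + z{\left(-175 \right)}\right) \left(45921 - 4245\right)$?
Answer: $686903832$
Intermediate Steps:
$\left(16307 + z{\left(-175 \right)}\right) \left(45921 - 4245\right) = \left(16307 - -175\right) \left(45921 - 4245\right) = \left(16307 + 175\right) 41676 = 16482 \cdot 41676 = 686903832$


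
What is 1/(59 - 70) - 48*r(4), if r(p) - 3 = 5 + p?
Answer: -6337/11 ≈ -576.09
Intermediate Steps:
r(p) = 8 + p (r(p) = 3 + (5 + p) = 8 + p)
1/(59 - 70) - 48*r(4) = 1/(59 - 70) - 48*(8 + 4) = 1/(-11) - 48*12 = -1/11 - 576 = -6337/11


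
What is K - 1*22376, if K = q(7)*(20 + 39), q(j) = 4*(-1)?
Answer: -22612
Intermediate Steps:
q(j) = -4
K = -236 (K = -4*(20 + 39) = -4*59 = -236)
K - 1*22376 = -236 - 1*22376 = -236 - 22376 = -22612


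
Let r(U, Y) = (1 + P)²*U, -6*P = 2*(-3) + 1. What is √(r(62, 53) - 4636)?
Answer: I*√159394/6 ≈ 66.54*I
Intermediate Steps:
P = ⅚ (P = -(2*(-3) + 1)/6 = -(-6 + 1)/6 = -⅙*(-5) = ⅚ ≈ 0.83333)
r(U, Y) = 121*U/36 (r(U, Y) = (1 + ⅚)²*U = (11/6)²*U = 121*U/36)
√(r(62, 53) - 4636) = √((121/36)*62 - 4636) = √(3751/18 - 4636) = √(-79697/18) = I*√159394/6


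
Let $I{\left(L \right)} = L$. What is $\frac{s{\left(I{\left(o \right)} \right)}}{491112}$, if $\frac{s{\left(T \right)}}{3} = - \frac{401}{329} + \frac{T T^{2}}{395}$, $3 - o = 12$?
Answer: $- \frac{99559}{5318538330} \approx -1.8719 \cdot 10^{-5}$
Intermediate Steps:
$o = -9$ ($o = 3 - 12 = -9$)
$s{\left(T \right)} = - \frac{1203}{329} + \frac{3 T^{3}}{395}$ ($s{\left(T \right)} = 3 \left(- \frac{401}{329} + \frac{T T^{2}}{395}\right) = 3 \left(\left(-401\right) \frac{1}{329} + T^{3} \cdot \frac{1}{395}\right) = 3 \left(- \frac{401}{329} + \frac{T^{3}}{395}\right) = - \frac{1203}{329} + \frac{3 T^{3}}{395}$)
$\frac{s{\left(I{\left(o \right)} \right)}}{491112} = \frac{- \frac{1203}{329} + \frac{3 \left(-9\right)^{3}}{395}}{491112} = \left(- \frac{1203}{329} + \frac{3}{395} \left(-729\right)\right) \frac{1}{491112} = \left(- \frac{1203}{329} - \frac{2187}{395}\right) \frac{1}{491112} = \left(- \frac{1194708}{129955}\right) \frac{1}{491112} = - \frac{99559}{5318538330}$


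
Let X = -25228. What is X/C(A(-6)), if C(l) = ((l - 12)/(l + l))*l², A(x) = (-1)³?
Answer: -50456/13 ≈ -3881.2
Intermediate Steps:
A(x) = -1
C(l) = l*(-12 + l)/2 (C(l) = ((-12 + l)/((2*l)))*l² = ((-12 + l)*(1/(2*l)))*l² = ((-12 + l)/(2*l))*l² = l*(-12 + l)/2)
X/C(A(-6)) = -25228*(-2/(-12 - 1)) = -25228/((½)*(-1)*(-13)) = -25228/13/2 = -25228*2/13 = -50456/13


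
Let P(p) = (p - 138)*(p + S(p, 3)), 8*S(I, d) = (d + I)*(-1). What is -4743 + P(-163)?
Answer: 38300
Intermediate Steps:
S(I, d) = -I/8 - d/8 (S(I, d) = ((d + I)*(-1))/8 = ((I + d)*(-1))/8 = (-I - d)/8 = -I/8 - d/8)
P(p) = (-138 + p)*(-3/8 + 7*p/8) (P(p) = (p - 138)*(p + (-p/8 - ⅛*3)) = (-138 + p)*(p + (-p/8 - 3/8)) = (-138 + p)*(p + (-3/8 - p/8)) = (-138 + p)*(-3/8 + 7*p/8))
-4743 + P(-163) = -4743 + (207/4 - 969/8*(-163) + (7/8)*(-163)²) = -4743 + (207/4 + 157947/8 + (7/8)*26569) = -4743 + (207/4 + 157947/8 + 185983/8) = -4743 + 43043 = 38300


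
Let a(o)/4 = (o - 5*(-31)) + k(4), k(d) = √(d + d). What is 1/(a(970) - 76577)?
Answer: -72077/5195093801 - 8*√2/5195093801 ≈ -1.3876e-5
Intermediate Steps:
k(d) = √2*√d (k(d) = √(2*d) = √2*√d)
a(o) = 620 + 4*o + 8*√2 (a(o) = 4*((o - 5*(-31)) + √2*√4) = 4*((o + 155) + √2*2) = 4*((155 + o) + 2*√2) = 4*(155 + o + 2*√2) = 620 + 4*o + 8*√2)
1/(a(970) - 76577) = 1/((620 + 4*970 + 8*√2) - 76577) = 1/((620 + 3880 + 8*√2) - 76577) = 1/((4500 + 8*√2) - 76577) = 1/(-72077 + 8*√2)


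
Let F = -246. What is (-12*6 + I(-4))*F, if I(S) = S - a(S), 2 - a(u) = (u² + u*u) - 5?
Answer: 12546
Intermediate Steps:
a(u) = 7 - 2*u² (a(u) = 2 - ((u² + u*u) - 5) = 2 - ((u² + u²) - 5) = 2 - (2*u² - 5) = 2 - (-5 + 2*u²) = 2 + (5 - 2*u²) = 7 - 2*u²)
I(S) = -7 + S + 2*S² (I(S) = S - (7 - 2*S²) = S + (-7 + 2*S²) = -7 + S + 2*S²)
(-12*6 + I(-4))*F = (-12*6 + (-7 - 4 + 2*(-4)²))*(-246) = (-72 + (-7 - 4 + 2*16))*(-246) = (-72 + (-7 - 4 + 32))*(-246) = (-72 + 21)*(-246) = -51*(-246) = 12546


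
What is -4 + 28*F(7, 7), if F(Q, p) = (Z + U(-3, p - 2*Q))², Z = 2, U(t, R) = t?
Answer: 24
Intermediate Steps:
F(Q, p) = 1 (F(Q, p) = (2 - 3)² = (-1)² = 1)
-4 + 28*F(7, 7) = -4 + 28*1 = -4 + 28 = 24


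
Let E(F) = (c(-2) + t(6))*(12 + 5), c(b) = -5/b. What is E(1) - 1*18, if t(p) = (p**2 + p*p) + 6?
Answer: 2701/2 ≈ 1350.5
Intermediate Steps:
t(p) = 6 + 2*p**2 (t(p) = (p**2 + p**2) + 6 = 2*p**2 + 6 = 6 + 2*p**2)
E(F) = 2737/2 (E(F) = (-5/(-2) + (6 + 2*6**2))*(12 + 5) = (-5*(-1/2) + (6 + 2*36))*17 = (5/2 + (6 + 72))*17 = (5/2 + 78)*17 = (161/2)*17 = 2737/2)
E(1) - 1*18 = 2737/2 - 1*18 = 2737/2 - 18 = 2701/2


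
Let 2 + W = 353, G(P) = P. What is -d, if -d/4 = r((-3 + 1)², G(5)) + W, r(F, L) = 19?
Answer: 1480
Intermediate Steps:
W = 351 (W = -2 + 353 = 351)
d = -1480 (d = -4*(19 + 351) = -4*370 = -1480)
-d = -1*(-1480) = 1480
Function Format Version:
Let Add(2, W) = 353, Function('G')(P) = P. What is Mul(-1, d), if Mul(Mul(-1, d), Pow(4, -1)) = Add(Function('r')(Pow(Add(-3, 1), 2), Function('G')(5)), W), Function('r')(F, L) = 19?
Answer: 1480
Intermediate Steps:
W = 351 (W = Add(-2, 353) = 351)
d = -1480 (d = Mul(-4, Add(19, 351)) = Mul(-4, 370) = -1480)
Mul(-1, d) = Mul(-1, -1480) = 1480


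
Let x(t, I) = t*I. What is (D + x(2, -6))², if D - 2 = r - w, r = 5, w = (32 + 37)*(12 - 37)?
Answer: 2958400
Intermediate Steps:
x(t, I) = I*t
w = -1725 (w = 69*(-25) = -1725)
D = 1732 (D = 2 + (5 - 1*(-1725)) = 2 + (5 + 1725) = 2 + 1730 = 1732)
(D + x(2, -6))² = (1732 - 6*2)² = (1732 - 12)² = 1720² = 2958400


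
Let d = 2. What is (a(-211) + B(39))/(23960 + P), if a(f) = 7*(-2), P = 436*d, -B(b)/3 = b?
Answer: -131/24832 ≈ -0.0052755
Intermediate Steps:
B(b) = -3*b
P = 872 (P = 436*2 = 872)
a(f) = -14
(a(-211) + B(39))/(23960 + P) = (-14 - 3*39)/(23960 + 872) = (-14 - 117)/24832 = -131*1/24832 = -131/24832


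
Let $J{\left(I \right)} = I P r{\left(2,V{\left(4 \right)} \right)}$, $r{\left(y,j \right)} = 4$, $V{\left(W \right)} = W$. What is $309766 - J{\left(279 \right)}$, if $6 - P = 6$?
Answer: $309766$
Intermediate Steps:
$P = 0$ ($P = 6 - 6 = 0$)
$J{\left(I \right)} = 0$ ($J{\left(I \right)} = I 0 \cdot 4 = 0 \cdot 4 = 0$)
$309766 - J{\left(279 \right)} = 309766 - 0 = 309766 + 0 = 309766$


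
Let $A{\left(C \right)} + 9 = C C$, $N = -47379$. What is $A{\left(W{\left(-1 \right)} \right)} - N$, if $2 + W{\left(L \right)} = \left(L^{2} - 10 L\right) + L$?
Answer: $47434$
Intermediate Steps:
$W{\left(L \right)} = -2 + L^{2} - 9 L$ ($W{\left(L \right)} = -2 + \left(\left(L^{2} - 10 L\right) + L\right) = -2 + \left(L^{2} - 9 L\right) = -2 + L^{2} - 9 L$)
$A{\left(C \right)} = -9 + C^{2}$ ($A{\left(C \right)} = -9 + C C = -9 + C^{2}$)
$A{\left(W{\left(-1 \right)} \right)} - N = \left(-9 + \left(-2 + \left(-1\right)^{2} - -9\right)^{2}\right) - -47379 = \left(-9 + \left(-2 + 1 + 9\right)^{2}\right) + 47379 = \left(-9 + 8^{2}\right) + 47379 = \left(-9 + 64\right) + 47379 = 55 + 47379 = 47434$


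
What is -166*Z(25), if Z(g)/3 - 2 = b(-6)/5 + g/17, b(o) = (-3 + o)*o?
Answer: -604074/85 ≈ -7106.8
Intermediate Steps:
b(o) = o*(-3 + o)
Z(g) = 192/5 + 3*g/17 (Z(g) = 6 + 3*(-6*(-3 - 6)/5 + g/17) = 6 + 3*(-6*(-9)*(⅕) + g*(1/17)) = 6 + 3*(54*(⅕) + g/17) = 6 + 3*(54/5 + g/17) = 6 + (162/5 + 3*g/17) = 192/5 + 3*g/17)
-166*Z(25) = -166*(192/5 + (3/17)*25) = -166*(192/5 + 75/17) = -166*3639/85 = -604074/85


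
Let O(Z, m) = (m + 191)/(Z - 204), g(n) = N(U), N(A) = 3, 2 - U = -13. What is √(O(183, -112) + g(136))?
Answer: 4*I*√21/21 ≈ 0.87287*I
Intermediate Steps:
U = 15 (U = 2 - 1*(-13) = 2 + 13 = 15)
g(n) = 3
O(Z, m) = (191 + m)/(-204 + Z)
√(O(183, -112) + g(136)) = √((191 - 112)/(-204 + 183) + 3) = √(79/(-21) + 3) = √(-1/21*79 + 3) = √(-79/21 + 3) = √(-16/21) = 4*I*√21/21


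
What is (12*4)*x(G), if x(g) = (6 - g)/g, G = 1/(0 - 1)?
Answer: -336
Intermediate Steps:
G = -1 (G = 1/(-1) = -1)
x(g) = (6 - g)/g
(12*4)*x(G) = (12*4)*((6 - 1*(-1))/(-1)) = 48*(-(6 + 1)) = 48*(-1*7) = 48*(-7) = -336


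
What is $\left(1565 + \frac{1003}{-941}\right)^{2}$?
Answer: $\frac{2165789042244}{885481} \approx 2.4459 \cdot 10^{6}$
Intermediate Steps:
$\left(1565 + \frac{1003}{-941}\right)^{2} = \left(1565 + 1003 \left(- \frac{1}{941}\right)\right)^{2} = \left(1565 - \frac{1003}{941}\right)^{2} = \left(\frac{1471662}{941}\right)^{2} = \frac{2165789042244}{885481}$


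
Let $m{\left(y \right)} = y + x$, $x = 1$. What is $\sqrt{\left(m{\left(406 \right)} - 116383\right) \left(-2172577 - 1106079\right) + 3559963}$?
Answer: $\sqrt{380248968219} \approx 6.1664 \cdot 10^{5}$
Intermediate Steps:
$m{\left(y \right)} = 1 + y$ ($m{\left(y \right)} = y + 1 = 1 + y$)
$\sqrt{\left(m{\left(406 \right)} - 116383\right) \left(-2172577 - 1106079\right) + 3559963} = \sqrt{\left(\left(1 + 406\right) - 116383\right) \left(-2172577 - 1106079\right) + 3559963} = \sqrt{\left(407 - 116383\right) \left(-3278656\right) + 3559963} = \sqrt{\left(-115976\right) \left(-3278656\right) + 3559963} = \sqrt{380245408256 + 3559963} = \sqrt{380248968219}$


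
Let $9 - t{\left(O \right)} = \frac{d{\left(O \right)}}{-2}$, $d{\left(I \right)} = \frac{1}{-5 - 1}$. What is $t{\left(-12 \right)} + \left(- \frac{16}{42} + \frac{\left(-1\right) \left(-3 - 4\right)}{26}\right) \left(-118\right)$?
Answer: $\frac{24133}{1092} \approx 22.1$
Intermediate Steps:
$d{\left(I \right)} = - \frac{1}{6}$ ($d{\left(I \right)} = \frac{1}{-6} = - \frac{1}{6}$)
$t{\left(O \right)} = \frac{107}{12}$ ($t{\left(O \right)} = 9 - - \frac{1}{6 \left(-2\right)} = 9 - \left(- \frac{1}{6}\right) \left(- \frac{1}{2}\right) = 9 - \frac{1}{12} = \frac{107}{12}$)
$t{\left(-12 \right)} + \left(- \frac{16}{42} + \frac{\left(-1\right) \left(-3 - 4\right)}{26}\right) \left(-118\right) = \frac{107}{12} + \left(- \frac{16}{42} + \frac{\left(-1\right) \left(-3 - 4\right)}{26}\right) \left(-118\right) = \frac{107}{12} + \left(\left(-16\right) \frac{1}{42} + \left(-1\right) \left(-7\right) \frac{1}{26}\right) \left(-118\right) = \frac{107}{12} + \left(- \frac{8}{21} + 7 \cdot \frac{1}{26}\right) \left(-118\right) = \frac{107}{12} + \left(- \frac{8}{21} + \frac{7}{26}\right) \left(-118\right) = \frac{107}{12} - - \frac{3599}{273} = \frac{107}{12} + \frac{3599}{273} = \frac{24133}{1092}$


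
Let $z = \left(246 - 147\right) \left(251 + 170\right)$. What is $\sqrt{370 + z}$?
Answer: $\sqrt{42049} \approx 205.06$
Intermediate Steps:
$z = 41679$ ($z = 99 \cdot 421 = 41679$)
$\sqrt{370 + z} = \sqrt{370 + 41679} = \sqrt{42049}$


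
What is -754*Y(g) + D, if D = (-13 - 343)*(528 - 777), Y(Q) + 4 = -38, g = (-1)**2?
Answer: 120312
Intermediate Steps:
g = 1
Y(Q) = -42 (Y(Q) = -4 - 38 = -42)
D = 88644 (D = -356*(-249) = 88644)
-754*Y(g) + D = -754*(-42) + 88644 = 31668 + 88644 = 120312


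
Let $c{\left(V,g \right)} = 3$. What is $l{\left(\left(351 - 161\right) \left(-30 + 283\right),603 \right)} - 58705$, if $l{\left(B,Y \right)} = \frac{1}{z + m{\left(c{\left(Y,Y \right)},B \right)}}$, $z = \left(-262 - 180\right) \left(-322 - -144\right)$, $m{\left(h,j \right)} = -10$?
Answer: $- \frac{4618087529}{78666} \approx -58705.0$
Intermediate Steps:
$z = 78676$ ($z = - 442 \left(-322 + 144\right) = \left(-442\right) \left(-178\right) = 78676$)
$l{\left(B,Y \right)} = \frac{1}{78666}$ ($l{\left(B,Y \right)} = \frac{1}{78676 - 10} = \frac{1}{78666}$)
$l{\left(\left(351 - 161\right) \left(-30 + 283\right),603 \right)} - 58705 = \frac{1}{78666} - 58705 = - \frac{4618087529}{78666}$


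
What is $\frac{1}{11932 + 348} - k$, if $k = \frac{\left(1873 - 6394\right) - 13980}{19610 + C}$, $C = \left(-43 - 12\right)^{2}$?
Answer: $\frac{15147661}{18530520} \approx 0.81744$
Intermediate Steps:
$C = 3025$ ($C = \left(-43 - 12\right)^{2} = \left(-55\right)^{2} = 3025$)
$k = - \frac{6167}{7545}$ ($k = \frac{\left(1873 - 6394\right) - 13980}{19610 + 3025} = \frac{-4521 - 13980}{22635} = \left(-18501\right) \frac{1}{22635} = - \frac{6167}{7545} \approx -0.81736$)
$\frac{1}{11932 + 348} - k = \frac{1}{11932 + 348} - - \frac{6167}{7545} = \frac{1}{12280} + \frac{6167}{7545} = \frac{15147661}{18530520}$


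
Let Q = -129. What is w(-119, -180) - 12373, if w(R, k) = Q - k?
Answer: -12322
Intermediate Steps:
w(R, k) = -129 - k
w(-119, -180) - 12373 = (-129 - 1*(-180)) - 12373 = (-129 + 180) - 12373 = 51 - 12373 = -12322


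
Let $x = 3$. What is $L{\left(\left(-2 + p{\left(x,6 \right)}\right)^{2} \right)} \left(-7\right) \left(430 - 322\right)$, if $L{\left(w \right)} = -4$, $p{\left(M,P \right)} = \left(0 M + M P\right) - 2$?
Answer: $3024$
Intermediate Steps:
$p{\left(M,P \right)} = -2 + M P$ ($p{\left(M,P \right)} = \left(0 + M P\right) - 2 = M P - 2 = -2 + M P$)
$L{\left(\left(-2 + p{\left(x,6 \right)}\right)^{2} \right)} \left(-7\right) \left(430 - 322\right) = \left(-4\right) \left(-7\right) \left(430 - 322\right) = 28 \cdot 108 = 3024$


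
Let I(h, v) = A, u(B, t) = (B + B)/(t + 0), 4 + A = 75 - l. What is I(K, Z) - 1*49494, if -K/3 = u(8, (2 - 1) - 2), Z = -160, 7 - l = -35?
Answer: -49465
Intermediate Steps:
l = 42 (l = 7 - 1*(-35) = 7 + 35 = 42)
A = 29 (A = -4 + (75 - 1*42) = -4 + (75 - 42) = -4 + 33 = 29)
u(B, t) = 2*B/t (u(B, t) = (2*B)/t = 2*B/t)
K = 48 (K = -6*8/((2 - 1) - 2) = -6*8/(1 - 2) = -6*8/(-1) = -6*8*(-1) = -3*(-16) = 48)
I(h, v) = 29
I(K, Z) - 1*49494 = 29 - 1*49494 = 29 - 49494 = -49465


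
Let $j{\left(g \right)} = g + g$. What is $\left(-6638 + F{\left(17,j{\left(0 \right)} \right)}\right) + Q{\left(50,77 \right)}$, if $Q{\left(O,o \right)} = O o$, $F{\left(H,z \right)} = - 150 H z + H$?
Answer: $-2771$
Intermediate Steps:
$j{\left(g \right)} = 2 g$
$F{\left(H,z \right)} = H - 150 H z$ ($F{\left(H,z \right)} = - 150 H z + H = H - 150 H z$)
$\left(-6638 + F{\left(17,j{\left(0 \right)} \right)}\right) + Q{\left(50,77 \right)} = \left(-6638 + 17 \left(1 - 150 \cdot 2 \cdot 0\right)\right) + 50 \cdot 77 = \left(-6638 + 17 \left(1 - 0\right)\right) + 3850 = \left(-6638 + 17 \left(1 + 0\right)\right) + 3850 = \left(-6638 + 17 \cdot 1\right) + 3850 = \left(-6638 + 17\right) + 3850 = -6621 + 3850 = -2771$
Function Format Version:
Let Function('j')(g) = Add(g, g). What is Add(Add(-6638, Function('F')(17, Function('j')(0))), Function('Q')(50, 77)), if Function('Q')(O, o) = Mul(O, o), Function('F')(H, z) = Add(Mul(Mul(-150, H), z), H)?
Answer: -2771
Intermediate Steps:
Function('j')(g) = Mul(2, g)
Function('F')(H, z) = Add(H, Mul(-150, H, z)) (Function('F')(H, z) = Add(Mul(-150, H, z), H) = Add(H, Mul(-150, H, z)))
Add(Add(-6638, Function('F')(17, Function('j')(0))), Function('Q')(50, 77)) = Add(Add(-6638, Mul(17, Add(1, Mul(-150, Mul(2, 0))))), Mul(50, 77)) = Add(Add(-6638, Mul(17, Add(1, Mul(-150, 0)))), 3850) = Add(Add(-6638, Mul(17, Add(1, 0))), 3850) = Add(Add(-6638, Mul(17, 1)), 3850) = Add(Add(-6638, 17), 3850) = Add(-6621, 3850) = -2771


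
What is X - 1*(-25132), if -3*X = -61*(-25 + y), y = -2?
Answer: 24583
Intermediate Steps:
X = -549 (X = -(-61)*(-25 - 2)/3 = -(-61)*(-27)/3 = -⅓*1647 = -549)
X - 1*(-25132) = -549 - 1*(-25132) = -549 + 25132 = 24583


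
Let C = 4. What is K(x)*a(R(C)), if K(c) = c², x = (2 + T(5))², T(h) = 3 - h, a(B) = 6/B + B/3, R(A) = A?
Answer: 0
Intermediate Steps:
a(B) = 6/B + B/3 (a(B) = 6/B + B*(⅓) = 6/B + B/3)
x = 0 (x = (2 + (3 - 1*5))² = (2 + (3 - 5))² = (2 - 2)² = 0² = 0)
K(x)*a(R(C)) = 0²*(6/4 + (⅓)*4) = 0*(6*(¼) + 4/3) = 0*(3/2 + 4/3) = 0*(17/6) = 0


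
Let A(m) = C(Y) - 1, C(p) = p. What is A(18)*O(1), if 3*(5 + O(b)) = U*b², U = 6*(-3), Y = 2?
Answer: -11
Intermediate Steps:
A(m) = 1 (A(m) = 2 - 1 = 1)
U = -18
O(b) = -5 - 6*b² (O(b) = -5 + (-18*b²)/3 = -5 - 6*b²)
A(18)*O(1) = 1*(-5 - 6*1²) = 1*(-5 - 6*1) = 1*(-5 - 6) = 1*(-11) = -11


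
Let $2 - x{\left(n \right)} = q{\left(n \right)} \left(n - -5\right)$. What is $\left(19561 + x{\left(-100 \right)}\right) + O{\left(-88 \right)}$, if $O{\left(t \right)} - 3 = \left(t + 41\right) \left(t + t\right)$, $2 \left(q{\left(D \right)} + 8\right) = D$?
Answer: $22328$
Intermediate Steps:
$q{\left(D \right)} = -8 + \frac{D}{2}$
$x{\left(n \right)} = 2 - \left(-8 + \frac{n}{2}\right) \left(5 + n\right)$ ($x{\left(n \right)} = 2 - \left(-8 + \frac{n}{2}\right) \left(n - -5\right) = 2 - \left(-8 + \frac{n}{2}\right) \left(n + 5\right) = 2 - \left(-8 + \frac{n}{2}\right) \left(5 + n\right)$)
$O{\left(t \right)} = 3 + 2 t \left(41 + t\right)$ ($O{\left(t \right)} = 3 + \left(t + 41\right) \left(t + t\right) = 3 + \left(41 + t\right) 2 t = 3 + 2 t \left(41 + t\right)$)
$\left(19561 + x{\left(-100 \right)}\right) + O{\left(-88 \right)} = \left(19561 + \left(42 - \frac{\left(-100\right)^{2}}{2} + \frac{11}{2} \left(-100\right)\right)\right) + \left(3 + 2 \left(-88\right)^{2} + 82 \left(-88\right)\right) = \left(19561 - 5508\right) + \left(3 + 2 \cdot 7744 - 7216\right) = \left(19561 - 5508\right) + \left(3 + 15488 - 7216\right) = \left(19561 - 5508\right) + 8275 = 14053 + 8275 = 22328$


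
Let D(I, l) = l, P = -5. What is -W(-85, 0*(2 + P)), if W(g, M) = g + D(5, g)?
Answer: 170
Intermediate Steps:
W(g, M) = 2*g (W(g, M) = g + g = 2*g)
-W(-85, 0*(2 + P)) = -2*(-85) = -1*(-170) = 170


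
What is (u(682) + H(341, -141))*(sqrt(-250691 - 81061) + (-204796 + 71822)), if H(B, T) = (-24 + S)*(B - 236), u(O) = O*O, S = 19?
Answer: -61779587426 + 929198*I*sqrt(82938) ≈ -6.178e+10 + 2.676e+8*I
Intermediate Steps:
u(O) = O**2
H(B, T) = 1180 - 5*B (H(B, T) = (-24 + 19)*(B - 236) = -5*(-236 + B) = 1180 - 5*B)
(u(682) + H(341, -141))*(sqrt(-250691 - 81061) + (-204796 + 71822)) = (682**2 + (1180 - 5*341))*(sqrt(-250691 - 81061) + (-204796 + 71822)) = (465124 + (1180 - 1705))*(sqrt(-331752) - 132974) = (465124 - 525)*(2*I*sqrt(82938) - 132974) = 464599*(-132974 + 2*I*sqrt(82938)) = -61779587426 + 929198*I*sqrt(82938)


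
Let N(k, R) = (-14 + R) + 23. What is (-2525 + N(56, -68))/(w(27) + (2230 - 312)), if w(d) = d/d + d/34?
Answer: -87856/65273 ≈ -1.3460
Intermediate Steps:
N(k, R) = 9 + R
w(d) = 1 + d/34 (w(d) = 1 + d*(1/34) = 1 + d/34)
(-2525 + N(56, -68))/(w(27) + (2230 - 312)) = (-2525 + (9 - 68))/((1 + (1/34)*27) + (2230 - 312)) = (-2525 - 59)/((1 + 27/34) + 1918) = -2584/(61/34 + 1918) = -2584/65273/34 = -2584*34/65273 = -87856/65273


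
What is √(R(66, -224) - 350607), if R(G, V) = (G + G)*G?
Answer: I*√341895 ≈ 584.72*I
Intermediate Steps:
R(G, V) = 2*G² (R(G, V) = (2*G)*G = 2*G²)
√(R(66, -224) - 350607) = √(2*66² - 350607) = √(2*4356 - 350607) = √(8712 - 350607) = √(-341895) = I*√341895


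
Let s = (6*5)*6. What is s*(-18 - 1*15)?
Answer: -5940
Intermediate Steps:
s = 180 (s = 30*6 = 180)
s*(-18 - 1*15) = 180*(-18 - 1*15) = 180*(-18 - 15) = 180*(-33) = -5940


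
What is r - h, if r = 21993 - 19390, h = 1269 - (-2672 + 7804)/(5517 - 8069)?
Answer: 849809/638 ≈ 1332.0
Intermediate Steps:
h = 810905/638 (h = 1269 - 5132/(-2552) = 1269 - 5132*(-1)/2552 = 1269 - 1*(-1283/638) = 1269 + 1283/638 = 810905/638 ≈ 1271.0)
r = 2603
r - h = 2603 - 1*810905/638 = 2603 - 810905/638 = 849809/638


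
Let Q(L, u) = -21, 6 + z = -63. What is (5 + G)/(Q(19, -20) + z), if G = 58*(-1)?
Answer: 53/90 ≈ 0.58889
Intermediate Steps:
z = -69 (z = -6 - 63 = -69)
G = -58
(5 + G)/(Q(19, -20) + z) = (5 - 58)/(-21 - 69) = -53/(-90) = -53*(-1/90) = 53/90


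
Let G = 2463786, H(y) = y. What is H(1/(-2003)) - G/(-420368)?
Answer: 189790115/32384504 ≈ 5.8605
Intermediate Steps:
H(1/(-2003)) - G/(-420368) = 1/(-2003) - 2463786/(-420368) = -1/2003 - 2463786*(-1)/420368 = -1/2003 - 1*(-94761/16168) = -1/2003 + 94761/16168 = 189790115/32384504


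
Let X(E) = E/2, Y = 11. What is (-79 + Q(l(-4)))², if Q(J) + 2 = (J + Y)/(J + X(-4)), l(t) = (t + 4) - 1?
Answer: 64009/9 ≈ 7112.1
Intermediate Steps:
X(E) = E/2 (X(E) = E*(½) = E/2)
l(t) = 3 + t (l(t) = (4 + t) - 1 = 3 + t)
Q(J) = -2 + (11 + J)/(-2 + J) (Q(J) = -2 + (J + 11)/(J + (½)*(-4)) = -2 + (11 + J)/(J - 2) = -2 + (11 + J)/(-2 + J))
(-79 + Q(l(-4)))² = (-79 + (15 - (3 - 4))/(-2 + (3 - 4)))² = (-79 + (15 - 1*(-1))/(-2 - 1))² = (-79 + (15 + 1)/(-3))² = (-79 - ⅓*16)² = (-79 - 16/3)² = (-253/3)² = 64009/9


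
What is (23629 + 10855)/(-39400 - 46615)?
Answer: -34484/86015 ≈ -0.40091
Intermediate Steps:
(23629 + 10855)/(-39400 - 46615) = 34484/(-86015) = 34484*(-1/86015) = -34484/86015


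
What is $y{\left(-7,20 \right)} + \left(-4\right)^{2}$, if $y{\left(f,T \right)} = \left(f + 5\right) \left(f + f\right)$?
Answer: $44$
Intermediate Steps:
$y{\left(f,T \right)} = 2 f \left(5 + f\right)$ ($y{\left(f,T \right)} = \left(5 + f\right) 2 f = 2 f \left(5 + f\right)$)
$y{\left(-7,20 \right)} + \left(-4\right)^{2} = 2 \left(-7\right) \left(5 - 7\right) + \left(-4\right)^{2} = 2 \left(-7\right) \left(-2\right) + 16 = 28 + 16 = 44$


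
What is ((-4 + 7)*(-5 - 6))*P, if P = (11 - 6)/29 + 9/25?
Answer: -12738/725 ≈ -17.570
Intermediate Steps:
P = 386/725 (P = 5*(1/29) + 9*(1/25) = 5/29 + 9/25 = 386/725 ≈ 0.53241)
((-4 + 7)*(-5 - 6))*P = ((-4 + 7)*(-5 - 6))*(386/725) = (3*(-11))*(386/725) = -33*386/725 = -12738/725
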